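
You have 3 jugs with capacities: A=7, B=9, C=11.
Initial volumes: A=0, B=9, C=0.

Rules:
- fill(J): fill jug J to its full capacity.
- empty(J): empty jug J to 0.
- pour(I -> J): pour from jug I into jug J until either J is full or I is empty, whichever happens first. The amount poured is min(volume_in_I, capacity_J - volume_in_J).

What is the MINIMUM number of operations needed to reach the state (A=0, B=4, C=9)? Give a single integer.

Answer: 6

Derivation:
BFS from (A=0, B=9, C=0). One shortest path:
  1. fill(C) -> (A=0 B=9 C=11)
  2. pour(C -> A) -> (A=7 B=9 C=4)
  3. empty(A) -> (A=0 B=9 C=4)
  4. pour(C -> A) -> (A=4 B=9 C=0)
  5. pour(B -> C) -> (A=4 B=0 C=9)
  6. pour(A -> B) -> (A=0 B=4 C=9)
Reached target in 6 moves.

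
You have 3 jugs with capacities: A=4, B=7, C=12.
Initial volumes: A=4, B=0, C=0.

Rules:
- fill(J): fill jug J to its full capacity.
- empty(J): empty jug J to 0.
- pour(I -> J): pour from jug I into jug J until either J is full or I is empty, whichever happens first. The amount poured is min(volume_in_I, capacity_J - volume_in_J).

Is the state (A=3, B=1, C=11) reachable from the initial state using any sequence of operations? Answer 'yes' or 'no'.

BFS explored all 322 reachable states.
Reachable set includes: (0,0,0), (0,0,1), (0,0,2), (0,0,3), (0,0,4), (0,0,5), (0,0,6), (0,0,7), (0,0,8), (0,0,9), (0,0,10), (0,0,11) ...
Target (A=3, B=1, C=11) not in reachable set → no.

Answer: no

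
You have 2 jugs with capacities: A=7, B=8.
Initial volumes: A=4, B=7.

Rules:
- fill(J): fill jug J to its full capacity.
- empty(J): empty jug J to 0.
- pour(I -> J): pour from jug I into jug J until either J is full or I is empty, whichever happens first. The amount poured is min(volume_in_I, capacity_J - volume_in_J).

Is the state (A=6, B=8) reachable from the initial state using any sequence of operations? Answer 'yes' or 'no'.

Answer: yes

Derivation:
BFS from (A=4, B=7):
  1. fill(A) -> (A=7 B=7)
  2. pour(A -> B) -> (A=6 B=8)
Target reached → yes.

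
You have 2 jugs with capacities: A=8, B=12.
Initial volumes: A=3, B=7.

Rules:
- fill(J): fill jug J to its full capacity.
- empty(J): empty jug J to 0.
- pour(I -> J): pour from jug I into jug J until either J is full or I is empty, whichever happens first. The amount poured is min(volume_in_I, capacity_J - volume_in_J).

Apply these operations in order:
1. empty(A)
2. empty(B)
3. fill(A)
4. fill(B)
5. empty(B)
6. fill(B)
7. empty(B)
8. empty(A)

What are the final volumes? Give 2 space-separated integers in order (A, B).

Answer: 0 0

Derivation:
Step 1: empty(A) -> (A=0 B=7)
Step 2: empty(B) -> (A=0 B=0)
Step 3: fill(A) -> (A=8 B=0)
Step 4: fill(B) -> (A=8 B=12)
Step 5: empty(B) -> (A=8 B=0)
Step 6: fill(B) -> (A=8 B=12)
Step 7: empty(B) -> (A=8 B=0)
Step 8: empty(A) -> (A=0 B=0)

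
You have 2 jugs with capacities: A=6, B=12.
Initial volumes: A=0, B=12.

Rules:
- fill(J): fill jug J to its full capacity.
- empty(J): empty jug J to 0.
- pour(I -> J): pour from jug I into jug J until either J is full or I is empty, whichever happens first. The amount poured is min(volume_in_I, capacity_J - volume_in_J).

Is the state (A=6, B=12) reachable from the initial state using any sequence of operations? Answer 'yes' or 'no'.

BFS from (A=0, B=12):
  1. fill(A) -> (A=6 B=12)
Target reached → yes.

Answer: yes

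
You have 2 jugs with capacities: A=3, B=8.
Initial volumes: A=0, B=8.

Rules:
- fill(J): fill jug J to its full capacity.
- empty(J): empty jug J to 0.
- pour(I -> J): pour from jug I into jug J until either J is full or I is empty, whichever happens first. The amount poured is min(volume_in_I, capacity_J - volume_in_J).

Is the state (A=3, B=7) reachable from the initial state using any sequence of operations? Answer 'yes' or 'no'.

Answer: yes

Derivation:
BFS from (A=0, B=8):
  1. pour(B -> A) -> (A=3 B=5)
  2. empty(A) -> (A=0 B=5)
  3. pour(B -> A) -> (A=3 B=2)
  4. empty(A) -> (A=0 B=2)
  5. pour(B -> A) -> (A=2 B=0)
  6. fill(B) -> (A=2 B=8)
  7. pour(B -> A) -> (A=3 B=7)
Target reached → yes.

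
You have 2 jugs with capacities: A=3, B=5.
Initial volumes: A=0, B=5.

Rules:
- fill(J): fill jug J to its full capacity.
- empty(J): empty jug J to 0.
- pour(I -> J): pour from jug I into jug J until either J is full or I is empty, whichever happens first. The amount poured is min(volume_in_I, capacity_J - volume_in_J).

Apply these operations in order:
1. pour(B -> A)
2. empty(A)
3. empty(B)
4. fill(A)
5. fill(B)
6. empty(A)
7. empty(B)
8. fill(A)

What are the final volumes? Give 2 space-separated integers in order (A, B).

Step 1: pour(B -> A) -> (A=3 B=2)
Step 2: empty(A) -> (A=0 B=2)
Step 3: empty(B) -> (A=0 B=0)
Step 4: fill(A) -> (A=3 B=0)
Step 5: fill(B) -> (A=3 B=5)
Step 6: empty(A) -> (A=0 B=5)
Step 7: empty(B) -> (A=0 B=0)
Step 8: fill(A) -> (A=3 B=0)

Answer: 3 0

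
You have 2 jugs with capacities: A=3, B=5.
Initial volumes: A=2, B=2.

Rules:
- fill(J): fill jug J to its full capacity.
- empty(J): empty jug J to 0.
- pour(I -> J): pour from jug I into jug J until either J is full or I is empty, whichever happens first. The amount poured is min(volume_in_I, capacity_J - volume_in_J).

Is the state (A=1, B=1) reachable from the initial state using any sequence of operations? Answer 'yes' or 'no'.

BFS explored all 17 reachable states.
Reachable set includes: (0,0), (0,1), (0,2), (0,3), (0,4), (0,5), (1,0), (1,5), (2,0), (2,2), (2,5), (3,0) ...
Target (A=1, B=1) not in reachable set → no.

Answer: no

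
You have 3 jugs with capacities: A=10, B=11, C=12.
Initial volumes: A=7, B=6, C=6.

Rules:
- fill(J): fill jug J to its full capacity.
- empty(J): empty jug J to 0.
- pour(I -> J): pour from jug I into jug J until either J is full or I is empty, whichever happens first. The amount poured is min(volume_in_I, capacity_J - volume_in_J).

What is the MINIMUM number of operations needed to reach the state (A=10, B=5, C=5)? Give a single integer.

Answer: 6

Derivation:
BFS from (A=7, B=6, C=6). One shortest path:
  1. fill(A) -> (A=10 B=6 C=6)
  2. pour(A -> B) -> (A=5 B=11 C=6)
  3. pour(B -> C) -> (A=5 B=5 C=12)
  4. empty(C) -> (A=5 B=5 C=0)
  5. pour(A -> C) -> (A=0 B=5 C=5)
  6. fill(A) -> (A=10 B=5 C=5)
Reached target in 6 moves.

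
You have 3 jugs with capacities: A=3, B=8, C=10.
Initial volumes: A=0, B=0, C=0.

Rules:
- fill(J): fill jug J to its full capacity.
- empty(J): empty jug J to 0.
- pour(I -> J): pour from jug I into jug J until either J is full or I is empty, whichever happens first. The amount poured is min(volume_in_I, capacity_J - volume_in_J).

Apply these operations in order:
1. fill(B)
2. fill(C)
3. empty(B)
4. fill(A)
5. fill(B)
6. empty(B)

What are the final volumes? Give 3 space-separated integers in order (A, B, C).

Step 1: fill(B) -> (A=0 B=8 C=0)
Step 2: fill(C) -> (A=0 B=8 C=10)
Step 3: empty(B) -> (A=0 B=0 C=10)
Step 4: fill(A) -> (A=3 B=0 C=10)
Step 5: fill(B) -> (A=3 B=8 C=10)
Step 6: empty(B) -> (A=3 B=0 C=10)

Answer: 3 0 10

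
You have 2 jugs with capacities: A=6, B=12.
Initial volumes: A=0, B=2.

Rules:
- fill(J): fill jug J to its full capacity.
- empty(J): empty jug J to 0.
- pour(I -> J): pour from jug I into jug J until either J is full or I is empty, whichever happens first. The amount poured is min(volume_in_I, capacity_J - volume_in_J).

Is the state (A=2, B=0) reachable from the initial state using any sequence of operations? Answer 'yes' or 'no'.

BFS from (A=0, B=2):
  1. pour(B -> A) -> (A=2 B=0)
Target reached → yes.

Answer: yes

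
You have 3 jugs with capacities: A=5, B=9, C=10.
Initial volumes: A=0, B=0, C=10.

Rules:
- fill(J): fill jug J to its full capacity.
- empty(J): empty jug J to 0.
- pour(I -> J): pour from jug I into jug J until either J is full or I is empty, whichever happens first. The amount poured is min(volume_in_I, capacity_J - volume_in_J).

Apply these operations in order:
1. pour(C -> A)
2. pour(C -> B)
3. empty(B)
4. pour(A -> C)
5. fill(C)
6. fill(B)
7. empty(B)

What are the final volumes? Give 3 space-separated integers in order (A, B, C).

Step 1: pour(C -> A) -> (A=5 B=0 C=5)
Step 2: pour(C -> B) -> (A=5 B=5 C=0)
Step 3: empty(B) -> (A=5 B=0 C=0)
Step 4: pour(A -> C) -> (A=0 B=0 C=5)
Step 5: fill(C) -> (A=0 B=0 C=10)
Step 6: fill(B) -> (A=0 B=9 C=10)
Step 7: empty(B) -> (A=0 B=0 C=10)

Answer: 0 0 10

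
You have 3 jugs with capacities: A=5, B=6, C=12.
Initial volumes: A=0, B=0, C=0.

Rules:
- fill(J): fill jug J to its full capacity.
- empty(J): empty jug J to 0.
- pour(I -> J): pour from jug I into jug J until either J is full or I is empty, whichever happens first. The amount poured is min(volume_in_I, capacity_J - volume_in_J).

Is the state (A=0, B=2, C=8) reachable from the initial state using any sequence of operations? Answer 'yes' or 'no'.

BFS from (A=0, B=0, C=0):
  1. fill(A) -> (A=5 B=0 C=0)
  2. pour(A -> B) -> (A=0 B=5 C=0)
  3. fill(A) -> (A=5 B=5 C=0)
  4. pour(A -> B) -> (A=4 B=6 C=0)
  5. pour(A -> C) -> (A=0 B=6 C=4)
  6. pour(B -> A) -> (A=5 B=1 C=4)
  7. pour(A -> C) -> (A=0 B=1 C=9)
  8. pour(B -> A) -> (A=1 B=0 C=9)
  9. pour(C -> B) -> (A=1 B=6 C=3)
  10. pour(B -> A) -> (A=5 B=2 C=3)
  11. pour(A -> C) -> (A=0 B=2 C=8)
Target reached → yes.

Answer: yes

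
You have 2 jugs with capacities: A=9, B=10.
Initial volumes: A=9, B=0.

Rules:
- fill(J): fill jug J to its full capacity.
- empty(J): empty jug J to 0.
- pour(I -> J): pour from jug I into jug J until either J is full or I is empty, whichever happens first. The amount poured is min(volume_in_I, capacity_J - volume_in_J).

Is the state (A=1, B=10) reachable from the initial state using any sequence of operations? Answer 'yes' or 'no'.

Answer: yes

Derivation:
BFS from (A=9, B=0):
  1. empty(A) -> (A=0 B=0)
  2. fill(B) -> (A=0 B=10)
  3. pour(B -> A) -> (A=9 B=1)
  4. empty(A) -> (A=0 B=1)
  5. pour(B -> A) -> (A=1 B=0)
  6. fill(B) -> (A=1 B=10)
Target reached → yes.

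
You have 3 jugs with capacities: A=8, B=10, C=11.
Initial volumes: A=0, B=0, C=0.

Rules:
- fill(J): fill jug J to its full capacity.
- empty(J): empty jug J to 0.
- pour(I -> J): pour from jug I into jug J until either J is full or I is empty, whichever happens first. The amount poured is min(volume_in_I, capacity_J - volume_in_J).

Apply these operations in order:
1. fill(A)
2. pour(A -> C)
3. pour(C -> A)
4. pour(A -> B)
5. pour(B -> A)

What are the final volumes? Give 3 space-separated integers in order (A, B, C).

Answer: 8 0 0

Derivation:
Step 1: fill(A) -> (A=8 B=0 C=0)
Step 2: pour(A -> C) -> (A=0 B=0 C=8)
Step 3: pour(C -> A) -> (A=8 B=0 C=0)
Step 4: pour(A -> B) -> (A=0 B=8 C=0)
Step 5: pour(B -> A) -> (A=8 B=0 C=0)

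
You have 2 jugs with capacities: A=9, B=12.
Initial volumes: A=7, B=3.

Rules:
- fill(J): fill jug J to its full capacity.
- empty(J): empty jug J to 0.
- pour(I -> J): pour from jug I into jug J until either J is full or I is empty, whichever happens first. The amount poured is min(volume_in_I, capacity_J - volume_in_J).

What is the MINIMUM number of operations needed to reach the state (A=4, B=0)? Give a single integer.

Answer: 5

Derivation:
BFS from (A=7, B=3). One shortest path:
  1. empty(B) -> (A=7 B=0)
  2. pour(A -> B) -> (A=0 B=7)
  3. fill(A) -> (A=9 B=7)
  4. pour(A -> B) -> (A=4 B=12)
  5. empty(B) -> (A=4 B=0)
Reached target in 5 moves.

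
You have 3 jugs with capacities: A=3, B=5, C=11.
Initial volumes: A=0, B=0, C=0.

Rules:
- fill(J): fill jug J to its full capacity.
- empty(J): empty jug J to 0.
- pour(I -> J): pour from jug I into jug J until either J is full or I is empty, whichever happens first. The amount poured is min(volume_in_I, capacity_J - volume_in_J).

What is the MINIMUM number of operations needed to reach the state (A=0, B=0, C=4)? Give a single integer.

Answer: 7

Derivation:
BFS from (A=0, B=0, C=0). One shortest path:
  1. fill(A) -> (A=3 B=0 C=0)
  2. fill(C) -> (A=3 B=0 C=11)
  3. pour(A -> B) -> (A=0 B=3 C=11)
  4. pour(C -> B) -> (A=0 B=5 C=9)
  5. empty(B) -> (A=0 B=0 C=9)
  6. pour(C -> B) -> (A=0 B=5 C=4)
  7. empty(B) -> (A=0 B=0 C=4)
Reached target in 7 moves.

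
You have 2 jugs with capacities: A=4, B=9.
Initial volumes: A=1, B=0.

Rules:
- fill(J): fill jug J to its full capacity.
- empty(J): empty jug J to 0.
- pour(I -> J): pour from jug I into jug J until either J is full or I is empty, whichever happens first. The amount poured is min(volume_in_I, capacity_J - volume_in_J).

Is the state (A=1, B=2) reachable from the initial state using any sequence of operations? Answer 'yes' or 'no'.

Answer: no

Derivation:
BFS explored all 26 reachable states.
Reachable set includes: (0,0), (0,1), (0,2), (0,3), (0,4), (0,5), (0,6), (0,7), (0,8), (0,9), (1,0), (1,9) ...
Target (A=1, B=2) not in reachable set → no.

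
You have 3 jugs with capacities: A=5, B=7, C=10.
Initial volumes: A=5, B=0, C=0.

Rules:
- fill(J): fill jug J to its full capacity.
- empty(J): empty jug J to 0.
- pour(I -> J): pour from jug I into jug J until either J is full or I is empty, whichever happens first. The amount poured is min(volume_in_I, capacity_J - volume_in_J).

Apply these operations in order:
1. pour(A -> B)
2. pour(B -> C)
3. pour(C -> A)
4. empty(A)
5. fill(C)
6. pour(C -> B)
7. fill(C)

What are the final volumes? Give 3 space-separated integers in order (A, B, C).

Step 1: pour(A -> B) -> (A=0 B=5 C=0)
Step 2: pour(B -> C) -> (A=0 B=0 C=5)
Step 3: pour(C -> A) -> (A=5 B=0 C=0)
Step 4: empty(A) -> (A=0 B=0 C=0)
Step 5: fill(C) -> (A=0 B=0 C=10)
Step 6: pour(C -> B) -> (A=0 B=7 C=3)
Step 7: fill(C) -> (A=0 B=7 C=10)

Answer: 0 7 10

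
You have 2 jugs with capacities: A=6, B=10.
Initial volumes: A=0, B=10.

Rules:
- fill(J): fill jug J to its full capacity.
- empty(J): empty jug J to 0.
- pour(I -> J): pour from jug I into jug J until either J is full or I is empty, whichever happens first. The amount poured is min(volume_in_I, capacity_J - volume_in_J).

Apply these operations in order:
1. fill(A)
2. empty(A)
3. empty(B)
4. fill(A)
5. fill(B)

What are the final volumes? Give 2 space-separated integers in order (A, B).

Step 1: fill(A) -> (A=6 B=10)
Step 2: empty(A) -> (A=0 B=10)
Step 3: empty(B) -> (A=0 B=0)
Step 4: fill(A) -> (A=6 B=0)
Step 5: fill(B) -> (A=6 B=10)

Answer: 6 10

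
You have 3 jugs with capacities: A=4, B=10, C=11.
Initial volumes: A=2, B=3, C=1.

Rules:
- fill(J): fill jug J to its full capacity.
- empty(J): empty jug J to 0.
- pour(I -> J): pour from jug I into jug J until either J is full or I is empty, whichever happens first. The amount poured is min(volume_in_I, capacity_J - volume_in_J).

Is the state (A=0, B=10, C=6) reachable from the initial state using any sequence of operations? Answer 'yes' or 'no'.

Answer: yes

Derivation:
BFS from (A=2, B=3, C=1):
  1. fill(C) -> (A=2 B=3 C=11)
  2. pour(A -> B) -> (A=0 B=5 C=11)
  3. pour(C -> B) -> (A=0 B=10 C=6)
Target reached → yes.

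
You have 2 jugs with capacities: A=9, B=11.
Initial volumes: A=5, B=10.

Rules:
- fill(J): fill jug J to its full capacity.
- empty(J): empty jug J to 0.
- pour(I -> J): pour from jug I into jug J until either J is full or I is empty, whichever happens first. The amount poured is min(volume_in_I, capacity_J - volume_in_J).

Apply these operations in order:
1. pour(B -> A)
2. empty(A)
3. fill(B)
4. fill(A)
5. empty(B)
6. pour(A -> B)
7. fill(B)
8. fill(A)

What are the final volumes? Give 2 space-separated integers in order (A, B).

Step 1: pour(B -> A) -> (A=9 B=6)
Step 2: empty(A) -> (A=0 B=6)
Step 3: fill(B) -> (A=0 B=11)
Step 4: fill(A) -> (A=9 B=11)
Step 5: empty(B) -> (A=9 B=0)
Step 6: pour(A -> B) -> (A=0 B=9)
Step 7: fill(B) -> (A=0 B=11)
Step 8: fill(A) -> (A=9 B=11)

Answer: 9 11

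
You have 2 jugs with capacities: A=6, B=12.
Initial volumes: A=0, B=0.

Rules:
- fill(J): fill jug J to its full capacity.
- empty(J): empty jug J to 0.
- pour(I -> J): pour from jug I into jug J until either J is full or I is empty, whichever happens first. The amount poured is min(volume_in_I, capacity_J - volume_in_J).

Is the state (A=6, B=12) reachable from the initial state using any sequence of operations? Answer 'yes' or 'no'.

Answer: yes

Derivation:
BFS from (A=0, B=0):
  1. fill(A) -> (A=6 B=0)
  2. fill(B) -> (A=6 B=12)
Target reached → yes.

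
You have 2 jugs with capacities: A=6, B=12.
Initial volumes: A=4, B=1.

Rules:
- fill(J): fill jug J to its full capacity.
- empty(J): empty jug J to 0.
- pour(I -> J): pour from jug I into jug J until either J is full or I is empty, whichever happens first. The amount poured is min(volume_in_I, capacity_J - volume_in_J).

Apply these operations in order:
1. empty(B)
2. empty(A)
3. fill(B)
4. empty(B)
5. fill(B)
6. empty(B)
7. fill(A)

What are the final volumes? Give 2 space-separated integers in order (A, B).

Step 1: empty(B) -> (A=4 B=0)
Step 2: empty(A) -> (A=0 B=0)
Step 3: fill(B) -> (A=0 B=12)
Step 4: empty(B) -> (A=0 B=0)
Step 5: fill(B) -> (A=0 B=12)
Step 6: empty(B) -> (A=0 B=0)
Step 7: fill(A) -> (A=6 B=0)

Answer: 6 0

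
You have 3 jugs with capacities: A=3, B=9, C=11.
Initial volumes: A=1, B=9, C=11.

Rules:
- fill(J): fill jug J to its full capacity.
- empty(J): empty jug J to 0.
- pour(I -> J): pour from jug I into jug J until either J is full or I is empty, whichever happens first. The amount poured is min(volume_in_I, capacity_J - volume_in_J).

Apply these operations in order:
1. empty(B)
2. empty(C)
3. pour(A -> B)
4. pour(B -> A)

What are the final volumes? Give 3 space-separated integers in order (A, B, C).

Step 1: empty(B) -> (A=1 B=0 C=11)
Step 2: empty(C) -> (A=1 B=0 C=0)
Step 3: pour(A -> B) -> (A=0 B=1 C=0)
Step 4: pour(B -> A) -> (A=1 B=0 C=0)

Answer: 1 0 0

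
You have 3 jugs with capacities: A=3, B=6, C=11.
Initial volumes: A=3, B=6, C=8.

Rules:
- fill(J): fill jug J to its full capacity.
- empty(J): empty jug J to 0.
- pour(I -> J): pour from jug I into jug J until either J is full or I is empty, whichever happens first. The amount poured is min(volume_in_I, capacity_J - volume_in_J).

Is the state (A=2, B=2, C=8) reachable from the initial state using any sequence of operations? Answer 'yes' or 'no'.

BFS explored all 236 reachable states.
Reachable set includes: (0,0,0), (0,0,1), (0,0,2), (0,0,3), (0,0,4), (0,0,5), (0,0,6), (0,0,7), (0,0,8), (0,0,9), (0,0,10), (0,0,11) ...
Target (A=2, B=2, C=8) not in reachable set → no.

Answer: no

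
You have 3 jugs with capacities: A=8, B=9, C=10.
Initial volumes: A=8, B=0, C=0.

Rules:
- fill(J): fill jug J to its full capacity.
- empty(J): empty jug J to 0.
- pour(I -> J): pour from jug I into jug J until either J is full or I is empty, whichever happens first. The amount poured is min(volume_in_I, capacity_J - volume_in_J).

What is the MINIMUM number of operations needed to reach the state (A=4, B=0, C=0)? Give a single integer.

Answer: 8

Derivation:
BFS from (A=8, B=0, C=0). One shortest path:
  1. pour(A -> C) -> (A=0 B=0 C=8)
  2. fill(A) -> (A=8 B=0 C=8)
  3. pour(A -> C) -> (A=6 B=0 C=10)
  4. empty(C) -> (A=6 B=0 C=0)
  5. pour(A -> C) -> (A=0 B=0 C=6)
  6. fill(A) -> (A=8 B=0 C=6)
  7. pour(A -> C) -> (A=4 B=0 C=10)
  8. empty(C) -> (A=4 B=0 C=0)
Reached target in 8 moves.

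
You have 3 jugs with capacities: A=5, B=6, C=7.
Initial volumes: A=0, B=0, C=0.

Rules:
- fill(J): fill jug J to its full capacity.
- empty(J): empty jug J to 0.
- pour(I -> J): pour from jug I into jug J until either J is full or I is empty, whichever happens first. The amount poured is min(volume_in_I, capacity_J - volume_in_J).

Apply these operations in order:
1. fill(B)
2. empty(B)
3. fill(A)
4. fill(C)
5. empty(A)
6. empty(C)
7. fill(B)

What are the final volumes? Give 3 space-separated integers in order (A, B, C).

Step 1: fill(B) -> (A=0 B=6 C=0)
Step 2: empty(B) -> (A=0 B=0 C=0)
Step 3: fill(A) -> (A=5 B=0 C=0)
Step 4: fill(C) -> (A=5 B=0 C=7)
Step 5: empty(A) -> (A=0 B=0 C=7)
Step 6: empty(C) -> (A=0 B=0 C=0)
Step 7: fill(B) -> (A=0 B=6 C=0)

Answer: 0 6 0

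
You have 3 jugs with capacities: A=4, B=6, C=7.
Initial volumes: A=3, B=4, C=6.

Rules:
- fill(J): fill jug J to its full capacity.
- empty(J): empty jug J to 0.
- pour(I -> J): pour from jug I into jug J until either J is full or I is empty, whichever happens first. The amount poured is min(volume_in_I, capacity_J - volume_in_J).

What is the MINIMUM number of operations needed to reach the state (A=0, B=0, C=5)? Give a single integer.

Answer: 3

Derivation:
BFS from (A=3, B=4, C=6). One shortest path:
  1. empty(B) -> (A=3 B=0 C=6)
  2. pour(C -> A) -> (A=4 B=0 C=5)
  3. empty(A) -> (A=0 B=0 C=5)
Reached target in 3 moves.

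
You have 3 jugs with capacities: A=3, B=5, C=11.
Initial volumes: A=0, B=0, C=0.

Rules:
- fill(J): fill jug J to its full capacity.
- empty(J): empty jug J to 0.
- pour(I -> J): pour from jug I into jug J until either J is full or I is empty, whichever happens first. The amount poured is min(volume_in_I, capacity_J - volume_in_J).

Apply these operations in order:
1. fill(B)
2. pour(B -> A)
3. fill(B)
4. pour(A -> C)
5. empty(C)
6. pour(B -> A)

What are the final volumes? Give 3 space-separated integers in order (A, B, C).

Answer: 3 2 0

Derivation:
Step 1: fill(B) -> (A=0 B=5 C=0)
Step 2: pour(B -> A) -> (A=3 B=2 C=0)
Step 3: fill(B) -> (A=3 B=5 C=0)
Step 4: pour(A -> C) -> (A=0 B=5 C=3)
Step 5: empty(C) -> (A=0 B=5 C=0)
Step 6: pour(B -> A) -> (A=3 B=2 C=0)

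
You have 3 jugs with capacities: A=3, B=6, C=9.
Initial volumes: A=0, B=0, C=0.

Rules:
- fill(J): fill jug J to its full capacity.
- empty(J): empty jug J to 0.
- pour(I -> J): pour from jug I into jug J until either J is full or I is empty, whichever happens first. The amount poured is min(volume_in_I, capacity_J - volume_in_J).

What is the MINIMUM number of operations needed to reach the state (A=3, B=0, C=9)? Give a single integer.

Answer: 2

Derivation:
BFS from (A=0, B=0, C=0). One shortest path:
  1. fill(A) -> (A=3 B=0 C=0)
  2. fill(C) -> (A=3 B=0 C=9)
Reached target in 2 moves.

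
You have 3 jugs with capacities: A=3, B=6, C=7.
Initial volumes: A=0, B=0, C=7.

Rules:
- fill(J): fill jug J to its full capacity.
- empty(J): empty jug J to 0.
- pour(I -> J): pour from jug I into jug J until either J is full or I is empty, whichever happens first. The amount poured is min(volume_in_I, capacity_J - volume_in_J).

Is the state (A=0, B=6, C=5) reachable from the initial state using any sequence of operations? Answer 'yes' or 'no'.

BFS from (A=0, B=0, C=7):
  1. pour(C -> A) -> (A=3 B=0 C=4)
  2. empty(A) -> (A=0 B=0 C=4)
  3. pour(C -> B) -> (A=0 B=4 C=0)
  4. fill(C) -> (A=0 B=4 C=7)
  5. pour(C -> B) -> (A=0 B=6 C=5)
Target reached → yes.

Answer: yes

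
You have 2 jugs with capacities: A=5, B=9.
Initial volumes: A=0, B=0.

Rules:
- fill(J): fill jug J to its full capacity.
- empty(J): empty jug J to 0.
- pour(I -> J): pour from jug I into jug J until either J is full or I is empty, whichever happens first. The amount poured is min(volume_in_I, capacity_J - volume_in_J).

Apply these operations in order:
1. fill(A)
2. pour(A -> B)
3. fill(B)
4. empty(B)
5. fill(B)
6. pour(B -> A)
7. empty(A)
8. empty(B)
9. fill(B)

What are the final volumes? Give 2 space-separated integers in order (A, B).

Answer: 0 9

Derivation:
Step 1: fill(A) -> (A=5 B=0)
Step 2: pour(A -> B) -> (A=0 B=5)
Step 3: fill(B) -> (A=0 B=9)
Step 4: empty(B) -> (A=0 B=0)
Step 5: fill(B) -> (A=0 B=9)
Step 6: pour(B -> A) -> (A=5 B=4)
Step 7: empty(A) -> (A=0 B=4)
Step 8: empty(B) -> (A=0 B=0)
Step 9: fill(B) -> (A=0 B=9)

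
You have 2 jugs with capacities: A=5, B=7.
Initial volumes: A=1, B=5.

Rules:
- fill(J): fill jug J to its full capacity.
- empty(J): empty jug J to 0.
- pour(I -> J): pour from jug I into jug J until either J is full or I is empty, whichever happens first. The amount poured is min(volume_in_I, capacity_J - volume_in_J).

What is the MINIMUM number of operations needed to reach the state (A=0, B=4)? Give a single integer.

BFS from (A=1, B=5). One shortest path:
  1. pour(A -> B) -> (A=0 B=6)
  2. fill(A) -> (A=5 B=6)
  3. pour(A -> B) -> (A=4 B=7)
  4. empty(B) -> (A=4 B=0)
  5. pour(A -> B) -> (A=0 B=4)
Reached target in 5 moves.

Answer: 5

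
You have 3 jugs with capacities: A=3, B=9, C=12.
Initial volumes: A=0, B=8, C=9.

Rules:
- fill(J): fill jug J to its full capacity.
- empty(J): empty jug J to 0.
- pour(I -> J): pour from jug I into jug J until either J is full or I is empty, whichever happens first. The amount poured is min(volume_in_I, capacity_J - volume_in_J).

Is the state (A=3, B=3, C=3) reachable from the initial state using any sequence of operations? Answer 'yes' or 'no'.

Answer: yes

Derivation:
BFS from (A=0, B=8, C=9):
  1. empty(B) -> (A=0 B=0 C=9)
  2. pour(C -> A) -> (A=3 B=0 C=6)
  3. pour(A -> B) -> (A=0 B=3 C=6)
  4. pour(C -> A) -> (A=3 B=3 C=3)
Target reached → yes.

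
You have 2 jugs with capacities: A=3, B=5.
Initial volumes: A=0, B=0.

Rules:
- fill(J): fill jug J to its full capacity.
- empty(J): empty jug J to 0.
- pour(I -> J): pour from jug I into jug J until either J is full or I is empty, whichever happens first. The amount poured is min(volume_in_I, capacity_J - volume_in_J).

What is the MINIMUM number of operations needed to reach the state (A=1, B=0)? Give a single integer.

Answer: 5

Derivation:
BFS from (A=0, B=0). One shortest path:
  1. fill(A) -> (A=3 B=0)
  2. pour(A -> B) -> (A=0 B=3)
  3. fill(A) -> (A=3 B=3)
  4. pour(A -> B) -> (A=1 B=5)
  5. empty(B) -> (A=1 B=0)
Reached target in 5 moves.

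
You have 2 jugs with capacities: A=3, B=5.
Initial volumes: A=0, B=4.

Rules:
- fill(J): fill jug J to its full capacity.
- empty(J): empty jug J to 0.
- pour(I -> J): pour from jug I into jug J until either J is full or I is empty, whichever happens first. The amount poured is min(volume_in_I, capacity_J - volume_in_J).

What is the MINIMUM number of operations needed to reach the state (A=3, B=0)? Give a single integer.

Answer: 2

Derivation:
BFS from (A=0, B=4). One shortest path:
  1. fill(A) -> (A=3 B=4)
  2. empty(B) -> (A=3 B=0)
Reached target in 2 moves.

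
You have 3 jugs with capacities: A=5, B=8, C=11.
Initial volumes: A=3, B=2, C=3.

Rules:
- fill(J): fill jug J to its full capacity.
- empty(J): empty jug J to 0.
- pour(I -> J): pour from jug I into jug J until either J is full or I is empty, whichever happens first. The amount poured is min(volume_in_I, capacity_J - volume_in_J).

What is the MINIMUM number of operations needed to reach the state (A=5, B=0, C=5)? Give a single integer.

Answer: 2

Derivation:
BFS from (A=3, B=2, C=3). One shortest path:
  1. fill(A) -> (A=5 B=2 C=3)
  2. pour(B -> C) -> (A=5 B=0 C=5)
Reached target in 2 moves.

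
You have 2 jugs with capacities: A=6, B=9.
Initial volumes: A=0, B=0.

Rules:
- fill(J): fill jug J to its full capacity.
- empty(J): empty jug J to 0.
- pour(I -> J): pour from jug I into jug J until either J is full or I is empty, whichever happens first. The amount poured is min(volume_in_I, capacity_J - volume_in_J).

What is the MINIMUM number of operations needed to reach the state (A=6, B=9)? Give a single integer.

BFS from (A=0, B=0). One shortest path:
  1. fill(A) -> (A=6 B=0)
  2. fill(B) -> (A=6 B=9)
Reached target in 2 moves.

Answer: 2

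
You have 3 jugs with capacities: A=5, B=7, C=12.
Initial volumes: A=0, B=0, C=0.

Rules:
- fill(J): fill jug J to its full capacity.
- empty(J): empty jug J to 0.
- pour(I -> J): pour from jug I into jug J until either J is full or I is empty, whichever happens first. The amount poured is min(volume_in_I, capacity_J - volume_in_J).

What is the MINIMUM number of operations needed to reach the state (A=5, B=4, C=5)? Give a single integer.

Answer: 6

Derivation:
BFS from (A=0, B=0, C=0). One shortest path:
  1. fill(B) -> (A=0 B=7 C=0)
  2. pour(B -> A) -> (A=5 B=2 C=0)
  3. pour(A -> C) -> (A=0 B=2 C=5)
  4. pour(B -> A) -> (A=2 B=0 C=5)
  5. fill(B) -> (A=2 B=7 C=5)
  6. pour(B -> A) -> (A=5 B=4 C=5)
Reached target in 6 moves.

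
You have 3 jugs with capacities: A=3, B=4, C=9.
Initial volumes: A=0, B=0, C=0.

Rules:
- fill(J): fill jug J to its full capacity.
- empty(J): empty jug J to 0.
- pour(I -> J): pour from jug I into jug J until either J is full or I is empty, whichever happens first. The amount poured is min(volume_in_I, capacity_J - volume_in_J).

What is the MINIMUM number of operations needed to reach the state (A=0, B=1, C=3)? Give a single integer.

BFS from (A=0, B=0, C=0). One shortest path:
  1. fill(B) -> (A=0 B=4 C=0)
  2. pour(B -> A) -> (A=3 B=1 C=0)
  3. pour(A -> C) -> (A=0 B=1 C=3)
Reached target in 3 moves.

Answer: 3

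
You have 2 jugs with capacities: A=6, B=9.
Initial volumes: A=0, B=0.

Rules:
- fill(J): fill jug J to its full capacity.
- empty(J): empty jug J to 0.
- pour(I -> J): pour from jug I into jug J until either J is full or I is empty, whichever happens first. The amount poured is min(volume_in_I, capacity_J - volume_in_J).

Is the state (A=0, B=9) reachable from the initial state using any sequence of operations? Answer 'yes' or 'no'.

BFS from (A=0, B=0):
  1. fill(B) -> (A=0 B=9)
Target reached → yes.

Answer: yes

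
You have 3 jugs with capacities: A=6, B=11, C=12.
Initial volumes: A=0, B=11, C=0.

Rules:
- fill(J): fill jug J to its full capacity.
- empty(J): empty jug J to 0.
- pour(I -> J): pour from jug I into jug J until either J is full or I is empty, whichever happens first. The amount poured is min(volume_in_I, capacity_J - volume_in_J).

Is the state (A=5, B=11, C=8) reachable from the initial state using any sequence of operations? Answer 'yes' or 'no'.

BFS from (A=0, B=11, C=0):
  1. empty(B) -> (A=0 B=0 C=0)
  2. fill(C) -> (A=0 B=0 C=12)
  3. pour(C -> B) -> (A=0 B=11 C=1)
  4. pour(B -> A) -> (A=6 B=5 C=1)
  5. pour(A -> C) -> (A=0 B=5 C=7)
  6. pour(B -> A) -> (A=5 B=0 C=7)
  7. pour(C -> B) -> (A=5 B=7 C=0)
  8. fill(C) -> (A=5 B=7 C=12)
  9. pour(C -> B) -> (A=5 B=11 C=8)
Target reached → yes.

Answer: yes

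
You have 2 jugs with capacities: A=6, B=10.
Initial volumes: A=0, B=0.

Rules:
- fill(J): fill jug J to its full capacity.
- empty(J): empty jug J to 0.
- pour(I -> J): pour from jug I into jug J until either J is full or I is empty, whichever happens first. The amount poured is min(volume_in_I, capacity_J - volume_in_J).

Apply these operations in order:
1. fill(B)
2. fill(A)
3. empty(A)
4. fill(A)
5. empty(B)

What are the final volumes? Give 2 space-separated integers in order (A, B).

Step 1: fill(B) -> (A=0 B=10)
Step 2: fill(A) -> (A=6 B=10)
Step 3: empty(A) -> (A=0 B=10)
Step 4: fill(A) -> (A=6 B=10)
Step 5: empty(B) -> (A=6 B=0)

Answer: 6 0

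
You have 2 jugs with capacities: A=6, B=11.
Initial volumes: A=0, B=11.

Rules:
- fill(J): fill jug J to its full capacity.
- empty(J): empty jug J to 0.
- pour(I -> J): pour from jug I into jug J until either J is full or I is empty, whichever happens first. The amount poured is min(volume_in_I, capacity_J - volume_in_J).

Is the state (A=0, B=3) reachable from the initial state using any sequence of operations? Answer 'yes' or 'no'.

BFS from (A=0, B=11):
  1. pour(B -> A) -> (A=6 B=5)
  2. empty(A) -> (A=0 B=5)
  3. pour(B -> A) -> (A=5 B=0)
  4. fill(B) -> (A=5 B=11)
  5. pour(B -> A) -> (A=6 B=10)
  6. empty(A) -> (A=0 B=10)
  7. pour(B -> A) -> (A=6 B=4)
  8. empty(A) -> (A=0 B=4)
  9. pour(B -> A) -> (A=4 B=0)
  10. fill(B) -> (A=4 B=11)
  11. pour(B -> A) -> (A=6 B=9)
  12. empty(A) -> (A=0 B=9)
  13. pour(B -> A) -> (A=6 B=3)
  14. empty(A) -> (A=0 B=3)
Target reached → yes.

Answer: yes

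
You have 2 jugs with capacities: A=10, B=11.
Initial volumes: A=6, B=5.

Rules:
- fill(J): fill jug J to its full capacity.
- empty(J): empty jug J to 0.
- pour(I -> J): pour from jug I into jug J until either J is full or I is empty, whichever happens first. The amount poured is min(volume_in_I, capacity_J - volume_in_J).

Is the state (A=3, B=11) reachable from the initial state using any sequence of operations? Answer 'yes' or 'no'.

BFS from (A=6, B=5):
  1. fill(A) -> (A=10 B=5)
  2. pour(A -> B) -> (A=4 B=11)
  3. empty(B) -> (A=4 B=0)
  4. pour(A -> B) -> (A=0 B=4)
  5. fill(A) -> (A=10 B=4)
  6. pour(A -> B) -> (A=3 B=11)
Target reached → yes.

Answer: yes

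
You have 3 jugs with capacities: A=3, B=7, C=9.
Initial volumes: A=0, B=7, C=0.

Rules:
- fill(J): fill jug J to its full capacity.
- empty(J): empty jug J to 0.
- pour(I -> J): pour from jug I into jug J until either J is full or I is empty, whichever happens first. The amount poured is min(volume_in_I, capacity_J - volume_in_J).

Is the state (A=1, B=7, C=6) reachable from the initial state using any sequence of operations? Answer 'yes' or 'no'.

Answer: yes

Derivation:
BFS from (A=0, B=7, C=0):
  1. pour(B -> C) -> (A=0 B=0 C=7)
  2. fill(B) -> (A=0 B=7 C=7)
  3. pour(B -> A) -> (A=3 B=4 C=7)
  4. pour(A -> C) -> (A=1 B=4 C=9)
  5. pour(C -> B) -> (A=1 B=7 C=6)
Target reached → yes.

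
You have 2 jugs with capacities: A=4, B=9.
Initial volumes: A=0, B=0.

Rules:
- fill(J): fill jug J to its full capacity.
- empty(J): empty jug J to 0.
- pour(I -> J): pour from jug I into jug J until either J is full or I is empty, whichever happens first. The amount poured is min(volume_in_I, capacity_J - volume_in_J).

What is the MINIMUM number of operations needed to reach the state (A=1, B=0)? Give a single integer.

Answer: 6

Derivation:
BFS from (A=0, B=0). One shortest path:
  1. fill(B) -> (A=0 B=9)
  2. pour(B -> A) -> (A=4 B=5)
  3. empty(A) -> (A=0 B=5)
  4. pour(B -> A) -> (A=4 B=1)
  5. empty(A) -> (A=0 B=1)
  6. pour(B -> A) -> (A=1 B=0)
Reached target in 6 moves.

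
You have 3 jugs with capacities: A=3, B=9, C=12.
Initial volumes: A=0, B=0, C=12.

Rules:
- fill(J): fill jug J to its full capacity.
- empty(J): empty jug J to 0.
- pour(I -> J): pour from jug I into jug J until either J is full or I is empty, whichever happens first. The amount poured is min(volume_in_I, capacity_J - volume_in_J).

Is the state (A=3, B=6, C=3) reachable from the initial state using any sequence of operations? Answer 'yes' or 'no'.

Answer: yes

Derivation:
BFS from (A=0, B=0, C=12):
  1. pour(C -> B) -> (A=0 B=9 C=3)
  2. pour(B -> A) -> (A=3 B=6 C=3)
Target reached → yes.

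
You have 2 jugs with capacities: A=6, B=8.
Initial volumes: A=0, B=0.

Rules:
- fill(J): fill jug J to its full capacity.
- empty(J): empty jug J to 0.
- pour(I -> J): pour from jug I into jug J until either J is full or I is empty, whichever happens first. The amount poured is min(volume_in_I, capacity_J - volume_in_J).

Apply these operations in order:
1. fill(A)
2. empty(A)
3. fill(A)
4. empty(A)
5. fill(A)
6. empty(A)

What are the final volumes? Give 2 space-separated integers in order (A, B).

Step 1: fill(A) -> (A=6 B=0)
Step 2: empty(A) -> (A=0 B=0)
Step 3: fill(A) -> (A=6 B=0)
Step 4: empty(A) -> (A=0 B=0)
Step 5: fill(A) -> (A=6 B=0)
Step 6: empty(A) -> (A=0 B=0)

Answer: 0 0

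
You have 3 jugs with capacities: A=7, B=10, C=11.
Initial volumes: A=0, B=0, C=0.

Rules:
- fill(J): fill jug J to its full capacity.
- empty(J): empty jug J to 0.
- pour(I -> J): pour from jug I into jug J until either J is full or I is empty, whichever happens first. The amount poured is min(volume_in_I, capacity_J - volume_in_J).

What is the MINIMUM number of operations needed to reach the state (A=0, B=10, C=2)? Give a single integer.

Answer: 6

Derivation:
BFS from (A=0, B=0, C=0). One shortest path:
  1. fill(C) -> (A=0 B=0 C=11)
  2. pour(C -> B) -> (A=0 B=10 C=1)
  3. empty(B) -> (A=0 B=0 C=1)
  4. pour(C -> B) -> (A=0 B=1 C=0)
  5. fill(C) -> (A=0 B=1 C=11)
  6. pour(C -> B) -> (A=0 B=10 C=2)
Reached target in 6 moves.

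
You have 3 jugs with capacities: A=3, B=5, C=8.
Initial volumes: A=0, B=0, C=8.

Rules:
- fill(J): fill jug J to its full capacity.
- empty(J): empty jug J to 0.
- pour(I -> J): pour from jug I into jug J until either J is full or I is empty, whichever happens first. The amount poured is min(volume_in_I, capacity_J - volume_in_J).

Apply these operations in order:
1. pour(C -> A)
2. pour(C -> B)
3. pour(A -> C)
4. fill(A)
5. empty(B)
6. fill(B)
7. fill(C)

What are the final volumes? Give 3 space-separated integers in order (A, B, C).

Answer: 3 5 8

Derivation:
Step 1: pour(C -> A) -> (A=3 B=0 C=5)
Step 2: pour(C -> B) -> (A=3 B=5 C=0)
Step 3: pour(A -> C) -> (A=0 B=5 C=3)
Step 4: fill(A) -> (A=3 B=5 C=3)
Step 5: empty(B) -> (A=3 B=0 C=3)
Step 6: fill(B) -> (A=3 B=5 C=3)
Step 7: fill(C) -> (A=3 B=5 C=8)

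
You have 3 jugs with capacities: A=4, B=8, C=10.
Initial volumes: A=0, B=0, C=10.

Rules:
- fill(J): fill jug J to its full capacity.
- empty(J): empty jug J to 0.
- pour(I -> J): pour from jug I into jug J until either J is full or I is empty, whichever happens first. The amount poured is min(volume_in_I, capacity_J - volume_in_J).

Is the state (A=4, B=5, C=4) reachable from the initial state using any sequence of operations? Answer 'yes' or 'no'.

Answer: no

Derivation:
BFS explored all 78 reachable states.
Reachable set includes: (0,0,0), (0,0,2), (0,0,4), (0,0,6), (0,0,8), (0,0,10), (0,2,0), (0,2,2), (0,2,4), (0,2,6), (0,2,8), (0,2,10) ...
Target (A=4, B=5, C=4) not in reachable set → no.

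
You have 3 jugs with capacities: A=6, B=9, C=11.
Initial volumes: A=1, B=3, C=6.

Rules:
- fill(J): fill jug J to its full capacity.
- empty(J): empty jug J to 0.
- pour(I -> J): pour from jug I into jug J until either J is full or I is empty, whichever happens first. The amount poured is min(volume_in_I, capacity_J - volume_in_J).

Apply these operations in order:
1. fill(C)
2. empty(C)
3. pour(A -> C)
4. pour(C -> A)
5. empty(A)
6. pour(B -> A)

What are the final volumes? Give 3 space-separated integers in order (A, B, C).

Answer: 3 0 0

Derivation:
Step 1: fill(C) -> (A=1 B=3 C=11)
Step 2: empty(C) -> (A=1 B=3 C=0)
Step 3: pour(A -> C) -> (A=0 B=3 C=1)
Step 4: pour(C -> A) -> (A=1 B=3 C=0)
Step 5: empty(A) -> (A=0 B=3 C=0)
Step 6: pour(B -> A) -> (A=3 B=0 C=0)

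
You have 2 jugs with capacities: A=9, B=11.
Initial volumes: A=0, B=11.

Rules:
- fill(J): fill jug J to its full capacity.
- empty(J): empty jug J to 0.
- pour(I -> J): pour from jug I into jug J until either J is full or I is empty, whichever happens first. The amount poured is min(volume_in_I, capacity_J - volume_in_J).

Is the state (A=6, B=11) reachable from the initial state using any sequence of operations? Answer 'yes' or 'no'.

BFS from (A=0, B=11):
  1. pour(B -> A) -> (A=9 B=2)
  2. empty(A) -> (A=0 B=2)
  3. pour(B -> A) -> (A=2 B=0)
  4. fill(B) -> (A=2 B=11)
  5. pour(B -> A) -> (A=9 B=4)
  6. empty(A) -> (A=0 B=4)
  7. pour(B -> A) -> (A=4 B=0)
  8. fill(B) -> (A=4 B=11)
  9. pour(B -> A) -> (A=9 B=6)
  10. empty(A) -> (A=0 B=6)
  11. pour(B -> A) -> (A=6 B=0)
  12. fill(B) -> (A=6 B=11)
Target reached → yes.

Answer: yes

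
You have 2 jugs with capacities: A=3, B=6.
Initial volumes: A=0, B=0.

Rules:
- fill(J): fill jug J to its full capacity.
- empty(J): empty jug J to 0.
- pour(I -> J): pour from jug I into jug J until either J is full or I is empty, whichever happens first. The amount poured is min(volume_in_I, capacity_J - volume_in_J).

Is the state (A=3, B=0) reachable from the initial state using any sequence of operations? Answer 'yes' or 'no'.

Answer: yes

Derivation:
BFS from (A=0, B=0):
  1. fill(A) -> (A=3 B=0)
Target reached → yes.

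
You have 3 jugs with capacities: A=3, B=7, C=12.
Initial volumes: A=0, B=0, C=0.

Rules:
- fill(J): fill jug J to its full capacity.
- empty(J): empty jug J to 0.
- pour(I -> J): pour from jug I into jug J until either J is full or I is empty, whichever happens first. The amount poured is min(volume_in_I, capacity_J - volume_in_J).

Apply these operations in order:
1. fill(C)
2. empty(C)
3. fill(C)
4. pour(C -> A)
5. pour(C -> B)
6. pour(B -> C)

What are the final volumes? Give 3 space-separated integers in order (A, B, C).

Answer: 3 0 9

Derivation:
Step 1: fill(C) -> (A=0 B=0 C=12)
Step 2: empty(C) -> (A=0 B=0 C=0)
Step 3: fill(C) -> (A=0 B=0 C=12)
Step 4: pour(C -> A) -> (A=3 B=0 C=9)
Step 5: pour(C -> B) -> (A=3 B=7 C=2)
Step 6: pour(B -> C) -> (A=3 B=0 C=9)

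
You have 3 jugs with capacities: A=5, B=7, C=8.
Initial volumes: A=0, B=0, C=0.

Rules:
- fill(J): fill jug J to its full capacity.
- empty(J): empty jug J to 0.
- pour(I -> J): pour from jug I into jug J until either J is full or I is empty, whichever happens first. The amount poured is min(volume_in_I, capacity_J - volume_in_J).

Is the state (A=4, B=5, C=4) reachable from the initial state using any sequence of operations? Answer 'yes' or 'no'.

Answer: no

Derivation:
BFS explored all 264 reachable states.
Reachable set includes: (0,0,0), (0,0,1), (0,0,2), (0,0,3), (0,0,4), (0,0,5), (0,0,6), (0,0,7), (0,0,8), (0,1,0), (0,1,1), (0,1,2) ...
Target (A=4, B=5, C=4) not in reachable set → no.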